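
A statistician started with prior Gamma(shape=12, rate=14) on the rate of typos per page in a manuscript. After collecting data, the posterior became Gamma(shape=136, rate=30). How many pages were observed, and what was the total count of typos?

A Gamma(α, β) prior (rate parametrization) on a Poisson rate with n observations summing to S gives posterior Gamma(α+S, β+n).
Matching: Σxᵢ = 136 − 12 = 124 and n = 30 − 14 = 16.

n = 16 pages with total 124 typos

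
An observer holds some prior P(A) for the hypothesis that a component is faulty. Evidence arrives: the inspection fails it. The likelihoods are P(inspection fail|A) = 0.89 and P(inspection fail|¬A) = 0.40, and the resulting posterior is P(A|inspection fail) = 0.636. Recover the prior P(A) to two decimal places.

P(A) = 0.44

Bayes' rule in odds form gives O(A|E) = O(A)·[P(E|A)/P(E|¬A)], hence O(A) = O(A|E)/LR.
Posterior odds = 0.636/(1−0.636) = 1.7473. LR = 0.89/0.40 = 2.2250.
Prior odds = 1.7473/2.2250 = 0.7853, so P(A) = 0.7853/(1+0.7853) ≈ 0.44.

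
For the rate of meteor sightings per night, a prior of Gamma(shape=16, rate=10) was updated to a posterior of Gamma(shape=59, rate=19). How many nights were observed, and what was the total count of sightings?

A Gamma(α, β) prior (rate parametrization) on a Poisson rate with n observations summing to S gives posterior Gamma(α+S, β+n).
Matching: Σxᵢ = 59 − 16 = 43 and n = 19 − 10 = 9.

n = 9 nights with total 43 sightings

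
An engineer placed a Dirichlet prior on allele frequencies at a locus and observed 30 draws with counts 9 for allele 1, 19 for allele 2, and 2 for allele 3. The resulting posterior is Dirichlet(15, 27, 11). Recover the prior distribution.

For a Dirichlet(α) prior with multinomial counts c, the posterior is Dirichlet(α + c) componentwise.
Subtract each count from the matching posterior parameter: 15−9=6, 27−19=8, 11−2=9.

Dirichlet(6, 8, 9)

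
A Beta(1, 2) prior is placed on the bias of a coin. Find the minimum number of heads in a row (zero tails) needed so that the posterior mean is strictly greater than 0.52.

After k heads and 0 tails the posterior is Beta(1+k, 2), with mean (1+k)/(1+2+k).
Set (1+k)/(3+k) > 0.52 and solve: k > (0.52·3 − 1)/(1 − 0.52) = 1.167.
The smallest integer exceeding 1.167 is 2.

k = 2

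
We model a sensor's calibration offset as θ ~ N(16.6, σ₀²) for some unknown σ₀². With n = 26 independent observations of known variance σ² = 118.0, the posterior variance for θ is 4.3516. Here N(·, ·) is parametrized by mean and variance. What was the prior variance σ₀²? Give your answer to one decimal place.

Posterior precision equals prior precision plus data precision: 1/σ_n² = 1/σ₀² + n/σ².
So 1/σ₀² = 1/4.3516 − 26/118.0 = 0.229801 − 0.220339 = 0.009462.
Hence σ₀² = 1/0.009462 ≈ 105.7.

σ₀² = 105.7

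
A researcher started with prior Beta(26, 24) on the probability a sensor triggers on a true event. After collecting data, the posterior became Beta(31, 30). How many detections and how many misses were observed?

Under Beta–binomial conjugacy the posterior parameters are (α+s, β+f).
Match parameters: s=31−26=5, f=30−24=6.

5 detections and 6 misses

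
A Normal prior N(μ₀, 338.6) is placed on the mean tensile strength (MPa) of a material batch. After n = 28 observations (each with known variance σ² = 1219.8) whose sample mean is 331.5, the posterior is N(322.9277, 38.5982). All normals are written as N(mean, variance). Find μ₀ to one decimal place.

μ₀ = 256.3

The posterior mean is a precision-weighted average: μ_n = (τ₀μ₀ + τ_data·x̄)/(τ₀+τ_data), with τ₀=1/σ₀² and τ_data=n/σ².
Here τ₀ = 1/338.6 = 0.002953 and τ_data = 28/1219.8 = 0.022955, so τ_n = 0.025908.
Rearranging for μ₀: μ₀ = (μ_n·τ_n − τ_data·x̄)/τ₀ = (322.9277·0.025908 − 0.022955·331.5) / 0.002953 = 0.756828/0.002953 ≈ 256.3.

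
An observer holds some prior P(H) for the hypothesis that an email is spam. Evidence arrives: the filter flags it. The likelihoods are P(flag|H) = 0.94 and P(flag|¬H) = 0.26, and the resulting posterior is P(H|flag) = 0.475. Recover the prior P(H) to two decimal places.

P(H) = 0.20

In odds form, posterior odds = prior odds × likelihood ratio, so prior odds = posterior odds ÷ LR.
Posterior odds = 0.475/(1−0.475) = 0.9048. LR = 0.94/0.26 = 3.6154.
Prior odds = 0.9048/3.6154 = 0.2503, so P(H) = 0.2503/(1+0.2503) ≈ 0.20.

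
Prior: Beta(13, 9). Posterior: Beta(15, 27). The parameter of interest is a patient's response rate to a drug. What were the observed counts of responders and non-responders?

Beta is conjugate to the binomial likelihood: posterior = Beta(α+s, β+f).
Match parameters: s=15−13=2, f=27−9=18.

2 responders and 18 non-responders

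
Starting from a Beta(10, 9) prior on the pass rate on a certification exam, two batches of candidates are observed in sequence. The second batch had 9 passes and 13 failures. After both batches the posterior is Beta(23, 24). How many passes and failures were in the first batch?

4 passes and 2 failures

Because Beta–binomial updating is additive in the counts, the combined data contributed (α_post−α_prior, β_post−β_prior) successes and failures.
Total across both batches: 23−10=13 passes, 24−9=15 failures.
Subtract the second batch: 13−9=4 passes and 15−13=2 failures.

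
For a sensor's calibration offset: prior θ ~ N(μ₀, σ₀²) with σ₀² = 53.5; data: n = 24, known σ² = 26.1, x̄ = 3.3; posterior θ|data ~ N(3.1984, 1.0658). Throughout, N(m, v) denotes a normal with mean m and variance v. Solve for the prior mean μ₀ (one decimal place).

The posterior mean is a precision-weighted average: μ_n = (τ₀μ₀ + τ_data·x̄)/(τ₀+τ_data), with τ₀=1/σ₀² and τ_data=n/σ².
Here τ₀ = 1/53.5 = 0.018692 and τ_data = 24/26.1 = 0.919540, so τ_n = 0.938232.
Rearranging for μ₀: μ₀ = (μ_n·τ_n − τ_data·x̄)/τ₀ = (3.1984·0.938232 − 0.919540·3.3) / 0.018692 = -0.033641/0.018692 ≈ -1.8.

μ₀ = -1.8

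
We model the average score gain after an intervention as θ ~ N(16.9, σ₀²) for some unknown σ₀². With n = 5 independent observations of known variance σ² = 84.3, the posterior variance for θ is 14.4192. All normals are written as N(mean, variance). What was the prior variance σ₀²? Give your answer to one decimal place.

For the Normal–Normal model with known σ², precisions add: τ_n = τ₀ + n/σ².
So 1/σ₀² = 1/14.4192 − 5/84.3 = 0.069352 − 0.059312 = 0.010040.
Hence σ₀² = 1/0.010040 ≈ 99.6.

σ₀² = 99.6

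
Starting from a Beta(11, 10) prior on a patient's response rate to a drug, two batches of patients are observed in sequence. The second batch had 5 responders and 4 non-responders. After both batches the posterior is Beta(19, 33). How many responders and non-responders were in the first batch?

3 responders and 19 non-responders

Sequential conjugate updates are equivalent to a single update on the pooled data, so total successes = posterior α − prior α and total failures = posterior β − prior β.
Total across both batches: 19−11=8 responders, 33−10=23 non-responders.
Subtract the second batch: 8−5=3 responders and 23−4=19 non-responders.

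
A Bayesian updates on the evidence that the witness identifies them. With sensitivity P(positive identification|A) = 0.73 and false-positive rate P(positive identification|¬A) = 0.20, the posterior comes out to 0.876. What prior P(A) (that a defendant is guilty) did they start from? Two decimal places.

Bayes' rule in odds form gives O(A|E) = O(A)·[P(E|A)/P(E|¬A)], hence O(A) = O(A|E)/LR.
Posterior odds = 0.876/(1−0.876) = 7.0645. LR = 0.73/0.20 = 3.6500.
Prior odds = 7.0645/3.6500 = 1.9355, so P(A) = 1.9355/(1+1.9355) ≈ 0.66.

P(A) = 0.66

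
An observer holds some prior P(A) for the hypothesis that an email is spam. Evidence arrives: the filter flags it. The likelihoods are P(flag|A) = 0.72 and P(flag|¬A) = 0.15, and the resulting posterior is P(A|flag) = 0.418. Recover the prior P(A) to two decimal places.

P(A) = 0.13

Bayes' rule in odds form gives O(A|E) = O(A)·[P(E|A)/P(E|¬A)], hence O(A) = O(A|E)/LR.
Posterior odds = 0.418/(1−0.418) = 0.7182. LR = 0.72/0.15 = 4.8000.
Prior odds = 0.7182/4.8000 = 0.1496, so P(A) = 0.1496/(1+0.1496) ≈ 0.13.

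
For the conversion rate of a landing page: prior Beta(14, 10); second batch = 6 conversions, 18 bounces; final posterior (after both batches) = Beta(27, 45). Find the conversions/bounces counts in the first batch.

Sequential conjugate updates are equivalent to a single update on the pooled data, so total successes = posterior α − prior α and total failures = posterior β − prior β.
Total across both batches: 27−14=13 conversions, 45−10=35 bounces.
Subtract the second batch: 13−6=7 conversions and 35−18=17 bounces.

7 conversions and 17 bounces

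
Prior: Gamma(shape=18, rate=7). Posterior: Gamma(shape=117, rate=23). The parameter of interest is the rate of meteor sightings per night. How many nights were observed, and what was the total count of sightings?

n = 16 nights with total 99 sightings

A Gamma(α, β) prior (rate parametrization) on a Poisson rate with n observations summing to S gives posterior Gamma(α+S, β+n).
Matching: Σxᵢ = 117 − 18 = 99 and n = 23 − 7 = 16.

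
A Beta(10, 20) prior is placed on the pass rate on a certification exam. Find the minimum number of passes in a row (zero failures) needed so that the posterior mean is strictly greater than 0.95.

k = 371

After k passes and 0 failures the posterior is Beta(10+k, 20), with mean (10+k)/(10+20+k).
Set (10+k)/(30+k) > 0.95 and solve: k > (0.95·30 − 10)/(1 − 0.95) = 370.000.
The smallest integer exceeding 370.000 is 371.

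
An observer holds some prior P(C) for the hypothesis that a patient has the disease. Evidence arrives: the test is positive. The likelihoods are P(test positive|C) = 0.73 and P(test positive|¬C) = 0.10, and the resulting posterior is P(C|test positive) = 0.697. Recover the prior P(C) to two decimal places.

P(C) = 0.24

In odds form, posterior odds = prior odds × likelihood ratio, so prior odds = posterior odds ÷ LR.
Posterior odds = 0.697/(1−0.697) = 2.3003. LR = 0.73/0.10 = 7.3000.
Prior odds = 2.3003/7.3000 = 0.3151, so P(C) = 0.3151/(1+0.3151) ≈ 0.24.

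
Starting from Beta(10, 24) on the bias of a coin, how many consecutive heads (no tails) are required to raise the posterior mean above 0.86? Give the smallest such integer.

After k heads and 0 tails the posterior is Beta(10+k, 24), with mean (10+k)/(10+24+k).
Set (10+k)/(34+k) > 0.86 and solve: k > (0.86·34 − 10)/(1 − 0.86) = 137.429.
The smallest integer exceeding 137.429 is 138, and checking k=138: (148)/(172) = 0.8605 > 0.86.

k = 138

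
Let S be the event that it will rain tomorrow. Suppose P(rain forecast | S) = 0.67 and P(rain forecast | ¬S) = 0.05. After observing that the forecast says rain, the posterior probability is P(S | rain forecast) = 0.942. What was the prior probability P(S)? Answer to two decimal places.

P(S) = 0.55

In odds form, posterior odds = prior odds × likelihood ratio, so prior odds = posterior odds ÷ LR.
Posterior odds = 0.942/(1−0.942) = 16.2414. LR = 0.67/0.05 = 13.4000.
Prior odds = 16.2414/13.4000 = 1.2120, so P(S) = 1.2120/(1+1.2120) ≈ 0.55.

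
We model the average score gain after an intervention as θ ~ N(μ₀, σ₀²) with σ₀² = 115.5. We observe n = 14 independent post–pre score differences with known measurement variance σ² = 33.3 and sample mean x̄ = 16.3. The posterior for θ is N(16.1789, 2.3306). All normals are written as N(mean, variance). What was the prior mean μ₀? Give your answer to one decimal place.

μ₀ = 10.3

The posterior mean is a precision-weighted average: μ_n = (τ₀μ₀ + τ_data·x̄)/(τ₀+τ_data), with τ₀=1/σ₀² and τ_data=n/σ².
Here τ₀ = 1/115.5 = 0.008658 and τ_data = 14/33.3 = 0.420420, so τ_n = 0.429078.
Rearranging for μ₀: μ₀ = (μ_n·τ_n − τ_data·x̄)/τ₀ = (16.1789·0.429078 − 0.420420·16.3) / 0.008658 = 0.089164/0.008658 ≈ 10.3.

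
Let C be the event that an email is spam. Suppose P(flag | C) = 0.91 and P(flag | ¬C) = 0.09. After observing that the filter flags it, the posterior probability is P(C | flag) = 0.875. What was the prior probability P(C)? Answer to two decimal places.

Bayes' rule in odds form gives O(C|E) = O(C)·[P(E|C)/P(E|¬C)], hence O(C) = O(C|E)/LR.
Posterior odds = 0.875/(1−0.875) = 7.0000. LR = 0.91/0.09 = 10.1111.
Prior odds = 7.0000/10.1111 = 0.6923, so P(C) = 0.6923/(1+0.6923) ≈ 0.41.

P(C) = 0.41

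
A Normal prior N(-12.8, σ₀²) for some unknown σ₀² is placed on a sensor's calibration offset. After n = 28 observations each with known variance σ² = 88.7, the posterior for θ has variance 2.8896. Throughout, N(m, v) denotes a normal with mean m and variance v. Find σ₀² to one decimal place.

For the Normal–Normal model with known σ², precisions add: τ_n = τ₀ + n/σ².
So 1/σ₀² = 1/2.8896 − 28/88.7 = 0.346069 − 0.315671 = 0.030398.
Hence σ₀² = 1/0.030398 ≈ 32.9.

σ₀² = 32.9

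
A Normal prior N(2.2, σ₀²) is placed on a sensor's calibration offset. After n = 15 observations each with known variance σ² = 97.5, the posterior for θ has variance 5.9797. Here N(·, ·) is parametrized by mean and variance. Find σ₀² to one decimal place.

For the Normal–Normal model with known σ², precisions add: τ_n = τ₀ + n/σ².
So 1/σ₀² = 1/5.9797 − 15/97.5 = 0.167232 − 0.153846 = 0.013386.
Hence σ₀² = 1/0.013386 ≈ 74.7.

σ₀² = 74.7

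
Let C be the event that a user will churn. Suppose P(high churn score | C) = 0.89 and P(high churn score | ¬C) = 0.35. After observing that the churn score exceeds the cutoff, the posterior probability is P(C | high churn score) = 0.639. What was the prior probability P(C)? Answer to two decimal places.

Bayes' rule in odds form gives O(C|E) = O(C)·[P(E|C)/P(E|¬C)], hence O(C) = O(C|E)/LR.
Posterior odds = 0.639/(1−0.639) = 1.7701. LR = 0.89/0.35 = 2.5429.
Prior odds = 1.7701/2.5429 = 0.6961, so P(C) = 0.6961/(1+0.6961) ≈ 0.41.

P(C) = 0.41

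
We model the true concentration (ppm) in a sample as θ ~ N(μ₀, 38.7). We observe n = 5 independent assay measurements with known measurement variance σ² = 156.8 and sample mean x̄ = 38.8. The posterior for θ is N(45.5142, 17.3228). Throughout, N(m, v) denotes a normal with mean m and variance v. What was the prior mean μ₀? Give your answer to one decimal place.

With known observation variance, the Normal–Normal posterior has precision τ_n = τ₀ + n/σ² and mean μ_n = (τ₀μ₀ + (n/σ²)x̄)/τ_n.
Here τ₀ = 1/38.7 = 0.025840 and τ_data = 5/156.8 = 0.031888, so τ_n = 0.057728.
Rearranging for μ₀: μ₀ = (μ_n·τ_n − τ_data·x̄)/τ₀ = (45.5142·0.057728 − 0.031888·38.8) / 0.025840 = 1.390189/0.025840 ≈ 53.8.

μ₀ = 53.8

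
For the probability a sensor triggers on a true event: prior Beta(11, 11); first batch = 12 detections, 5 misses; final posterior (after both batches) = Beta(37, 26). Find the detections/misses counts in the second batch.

14 detections and 10 misses

Because Beta–binomial updating is additive in the counts, the combined data contributed (α_post−α_prior, β_post−β_prior) successes and failures.
Total across both batches: 37−11=26 detections, 26−11=15 misses.
Subtract the first batch: 26−12=14 detections and 15−5=10 misses.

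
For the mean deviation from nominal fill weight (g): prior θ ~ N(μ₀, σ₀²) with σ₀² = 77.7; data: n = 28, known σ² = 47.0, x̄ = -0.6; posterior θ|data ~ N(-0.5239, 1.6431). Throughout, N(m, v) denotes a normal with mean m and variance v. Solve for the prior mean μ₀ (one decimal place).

With known observation variance, the Normal–Normal posterior has precision τ_n = τ₀ + n/σ² and mean μ_n = (τ₀μ₀ + (n/σ²)x̄)/τ_n.
Here τ₀ = 1/77.7 = 0.012870 and τ_data = 28/47.0 = 0.595745, so τ_n = 0.608615.
Rearranging for μ₀: μ₀ = (μ_n·τ_n − τ_data·x̄)/τ₀ = (-0.5239·0.608615 − 0.595745·-0.6) / 0.012870 = 0.038594/0.012870 ≈ 3.0.

μ₀ = 3.0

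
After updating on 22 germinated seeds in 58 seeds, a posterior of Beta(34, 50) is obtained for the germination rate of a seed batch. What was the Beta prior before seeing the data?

Under Beta–binomial conjugacy the posterior parameters are (α+s, β+f).
So α = 34 − 22 = 12 and β = 50 − 36 = 14.

Beta(12, 14)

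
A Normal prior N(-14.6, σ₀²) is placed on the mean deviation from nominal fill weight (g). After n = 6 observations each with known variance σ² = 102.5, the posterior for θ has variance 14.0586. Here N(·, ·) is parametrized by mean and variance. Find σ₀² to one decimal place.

For the Normal–Normal model with known σ², precisions add: τ_n = τ₀ + n/σ².
So 1/σ₀² = 1/14.0586 − 6/102.5 = 0.071131 − 0.058537 = 0.012594.
Hence σ₀² = 1/0.012594 ≈ 79.4.

σ₀² = 79.4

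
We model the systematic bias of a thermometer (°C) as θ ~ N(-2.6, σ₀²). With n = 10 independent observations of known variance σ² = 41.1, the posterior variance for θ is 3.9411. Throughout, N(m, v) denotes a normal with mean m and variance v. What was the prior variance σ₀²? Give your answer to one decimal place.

Posterior precision equals prior precision plus data precision: 1/σ_n² = 1/σ₀² + n/σ².
So 1/σ₀² = 1/3.9411 − 10/41.1 = 0.253736 − 0.243309 = 0.010427.
Hence σ₀² = 1/0.010427 ≈ 95.9.

σ₀² = 95.9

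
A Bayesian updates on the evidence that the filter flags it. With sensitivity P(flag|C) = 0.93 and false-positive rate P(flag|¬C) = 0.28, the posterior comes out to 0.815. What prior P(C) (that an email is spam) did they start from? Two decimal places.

In odds form, posterior odds = prior odds × likelihood ratio, so prior odds = posterior odds ÷ LR.
Posterior odds = 0.815/(1−0.815) = 4.4054. LR = 0.93/0.28 = 3.3214.
Prior odds = 4.4054/3.3214 = 1.3264, so P(C) = 1.3264/(1+1.3264) ≈ 0.57.

P(C) = 0.57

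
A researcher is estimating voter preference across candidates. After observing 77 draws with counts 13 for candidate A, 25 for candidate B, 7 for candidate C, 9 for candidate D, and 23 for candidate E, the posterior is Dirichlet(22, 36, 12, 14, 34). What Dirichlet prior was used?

For a Dirichlet(α) prior with multinomial counts c, the posterior is Dirichlet(α + c) componentwise.
Subtract each count from the matching posterior parameter: 22−13=9, 36−25=11, 12−7=5, 14−9=5, 34−23=11.

Dirichlet(9, 11, 5, 5, 11)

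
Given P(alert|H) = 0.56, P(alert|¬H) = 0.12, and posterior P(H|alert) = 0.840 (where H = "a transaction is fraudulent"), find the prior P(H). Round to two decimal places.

P(H) = 0.53

Bayes' rule in odds form gives O(H|E) = O(H)·[P(E|H)/P(E|¬H)], hence O(H) = O(H|E)/LR.
Posterior odds = 0.840/(1−0.840) = 5.2500. LR = 0.56/0.12 = 4.6667.
Prior odds = 5.2500/4.6667 = 1.1250, so P(H) = 1.1250/(1+1.1250) ≈ 0.53.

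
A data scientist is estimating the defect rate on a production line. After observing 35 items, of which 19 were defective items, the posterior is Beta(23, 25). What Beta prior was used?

Under Beta–binomial conjugacy the posterior parameters are (a+s, b+f).
Subtract the data counts: 23−19=4, 25−16=9.

Beta(4, 9)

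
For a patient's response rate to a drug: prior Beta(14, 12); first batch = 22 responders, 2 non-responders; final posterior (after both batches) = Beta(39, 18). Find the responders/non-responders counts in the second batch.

3 responders and 4 non-responders

Because Beta–binomial updating is additive in the counts, the combined data contributed (α_post−α_prior, β_post−β_prior) successes and failures.
Total across both batches: 39−14=25 responders, 18−12=6 non-responders.
Subtract the first batch: 25−22=3 responders and 6−2=4 non-responders.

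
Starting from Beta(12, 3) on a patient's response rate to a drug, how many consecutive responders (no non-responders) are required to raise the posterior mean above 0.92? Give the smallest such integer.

After k responders and 0 non-responders the posterior is Beta(12+k, 3), with mean (12+k)/(12+3+k).
Set (12+k)/(15+k) > 0.92 and solve: k > (0.92·15 − 12)/(1 − 0.92) = 22.500.
The smallest integer exceeding 22.500 is 23, and checking k=23: (35)/(38) = 0.9211 > 0.92.

k = 23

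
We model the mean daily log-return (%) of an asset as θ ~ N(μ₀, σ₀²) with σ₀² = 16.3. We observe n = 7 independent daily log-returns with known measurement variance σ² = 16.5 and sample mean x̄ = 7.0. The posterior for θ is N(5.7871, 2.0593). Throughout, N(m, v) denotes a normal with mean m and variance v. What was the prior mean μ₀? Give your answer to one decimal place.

The posterior mean is a precision-weighted average: μ_n = (τ₀μ₀ + τ_data·x̄)/(τ₀+τ_data), with τ₀=1/σ₀² and τ_data=n/σ².
Here τ₀ = 1/16.3 = 0.061350 and τ_data = 7/16.5 = 0.424242, so τ_n = 0.485592.
Rearranging for μ₀: μ₀ = (μ_n·τ_n − τ_data·x̄)/τ₀ = (5.7871·0.485592 − 0.424242·7.0) / 0.061350 = -0.159525/0.061350 ≈ -2.6.

μ₀ = -2.6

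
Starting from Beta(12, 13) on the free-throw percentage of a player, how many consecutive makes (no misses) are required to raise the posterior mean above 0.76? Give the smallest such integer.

After k makes and 0 misses the posterior is Beta(12+k, 13), with mean (12+k)/(12+13+k).
Set (12+k)/(25+k) > 0.76 and solve: k > (0.76·25 − 12)/(1 − 0.76) = 29.167.
The smallest integer exceeding 29.167 is 30.

k = 30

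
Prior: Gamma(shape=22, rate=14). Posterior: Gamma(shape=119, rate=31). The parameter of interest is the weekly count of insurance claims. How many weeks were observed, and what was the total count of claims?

A Gamma(α, β) prior (rate parametrization) on a Poisson rate with n observations summing to S gives posterior Gamma(α+S, β+n).
Matching: Σxᵢ = 119 − 22 = 97 and n = 31 − 14 = 17.

n = 17 weeks with total 97 claims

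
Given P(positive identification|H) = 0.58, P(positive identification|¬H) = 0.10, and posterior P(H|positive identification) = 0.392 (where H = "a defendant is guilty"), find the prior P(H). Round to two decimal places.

P(H) = 0.10

In odds form, posterior odds = prior odds × likelihood ratio, so prior odds = posterior odds ÷ LR.
Posterior odds = 0.392/(1−0.392) = 0.6447. LR = 0.58/0.10 = 5.8000.
Prior odds = 0.6447/5.8000 = 0.1112, so P(H) = 0.1112/(1+0.1112) ≈ 0.10.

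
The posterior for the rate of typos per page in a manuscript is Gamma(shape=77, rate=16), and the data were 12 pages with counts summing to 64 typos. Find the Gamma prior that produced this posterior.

Gamma–Poisson conjugacy: posterior shape = α + Σxᵢ, posterior rate = β + n.
So α = 77 − 64 = 13 and β = 16 − 12 = 4.

Gamma(shape=13, rate=4)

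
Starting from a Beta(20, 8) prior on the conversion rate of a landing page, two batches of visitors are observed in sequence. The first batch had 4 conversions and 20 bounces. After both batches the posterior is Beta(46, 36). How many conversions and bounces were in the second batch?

Sequential conjugate updates are equivalent to a single update on the pooled data, so total successes = posterior α − prior α and total failures = posterior β − prior β.
Total across both batches: 46−20=26 conversions, 36−8=28 bounces.
Subtract the first batch: 26−4=22 conversions and 28−20=8 bounces.

22 conversions and 8 bounces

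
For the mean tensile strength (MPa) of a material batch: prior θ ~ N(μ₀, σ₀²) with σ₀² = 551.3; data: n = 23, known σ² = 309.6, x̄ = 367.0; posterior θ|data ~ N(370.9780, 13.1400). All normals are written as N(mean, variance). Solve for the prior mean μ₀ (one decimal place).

μ₀ = 533.9

The posterior mean is a precision-weighted average: μ_n = (τ₀μ₀ + τ_data·x̄)/(τ₀+τ_data), with τ₀=1/σ₀² and τ_data=n/σ².
Here τ₀ = 1/551.3 = 0.001814 and τ_data = 23/309.6 = 0.074289, so τ_n = 0.076103.
Rearranging for μ₀: μ₀ = (μ_n·τ_n − τ_data·x̄)/τ₀ = (370.9780·0.076103 − 0.074289·367.0) / 0.001814 = 0.968476/0.001814 ≈ 533.9.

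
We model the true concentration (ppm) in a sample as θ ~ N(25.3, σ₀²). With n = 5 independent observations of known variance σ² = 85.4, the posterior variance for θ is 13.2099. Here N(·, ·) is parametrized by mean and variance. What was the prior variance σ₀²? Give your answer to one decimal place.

Posterior precision equals prior precision plus data precision: 1/σ_n² = 1/σ₀² + n/σ².
So 1/σ₀² = 1/13.2099 − 5/85.4 = 0.075701 − 0.058548 = 0.017153.
Hence σ₀² = 1/0.017153 ≈ 58.3.

σ₀² = 58.3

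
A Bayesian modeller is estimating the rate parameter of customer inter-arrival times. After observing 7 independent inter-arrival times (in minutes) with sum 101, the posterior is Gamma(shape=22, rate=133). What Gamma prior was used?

Gamma(shape=15, rate=32)

Gamma–exponential conjugacy: posterior shape = α + n, posterior rate = β + Σtᵢ.
So α = 22 − 7 = 15 and β = 133 − 101 = 32.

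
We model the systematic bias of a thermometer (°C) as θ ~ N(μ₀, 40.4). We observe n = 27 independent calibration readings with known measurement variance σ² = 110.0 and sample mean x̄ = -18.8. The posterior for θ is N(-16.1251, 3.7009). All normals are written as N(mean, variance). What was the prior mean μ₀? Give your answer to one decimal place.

The posterior mean is a precision-weighted average: μ_n = (τ₀μ₀ + τ_data·x̄)/(τ₀+τ_data), with τ₀=1/σ₀² and τ_data=n/σ².
Here τ₀ = 1/40.4 = 0.024752 and τ_data = 27/110.0 = 0.245455, so τ_n = 0.270207.
Rearranging for μ₀: μ₀ = (μ_n·τ_n − τ_data·x̄)/τ₀ = (-16.1251·0.270207 − 0.245455·-18.8) / 0.024752 = 0.257439/0.024752 ≈ 10.4.

μ₀ = 10.4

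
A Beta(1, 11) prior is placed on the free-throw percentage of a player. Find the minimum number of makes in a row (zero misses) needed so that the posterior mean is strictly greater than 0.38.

k = 6

After k makes and 0 misses the posterior is Beta(1+k, 11), with mean (1+k)/(1+11+k).
Set (1+k)/(12+k) > 0.38 and solve: k > (0.38·12 − 1)/(1 − 0.38) = 5.742.
The smallest integer exceeding 5.742 is 6.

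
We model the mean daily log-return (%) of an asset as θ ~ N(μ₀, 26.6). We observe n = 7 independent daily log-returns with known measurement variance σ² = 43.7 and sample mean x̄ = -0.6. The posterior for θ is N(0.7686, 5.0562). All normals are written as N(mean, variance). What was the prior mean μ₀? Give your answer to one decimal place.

With known observation variance, the Normal–Normal posterior has precision τ_n = τ₀ + n/σ² and mean μ_n = (τ₀μ₀ + (n/σ²)x̄)/τ_n.
Here τ₀ = 1/26.6 = 0.037594 and τ_data = 7/43.7 = 0.160183, so τ_n = 0.197777.
Rearranging for μ₀: μ₀ = (μ_n·τ_n − τ_data·x̄)/τ₀ = (0.7686·0.197777 − 0.160183·-0.6) / 0.037594 = 0.248121/0.037594 ≈ 6.6.

μ₀ = 6.6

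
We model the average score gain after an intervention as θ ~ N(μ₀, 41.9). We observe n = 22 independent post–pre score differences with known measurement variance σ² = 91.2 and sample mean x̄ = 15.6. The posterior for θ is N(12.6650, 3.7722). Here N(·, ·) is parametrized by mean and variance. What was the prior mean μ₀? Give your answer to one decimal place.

μ₀ = -17.0

With known observation variance, the Normal–Normal posterior has precision τ_n = τ₀ + n/σ² and mean μ_n = (τ₀μ₀ + (n/σ²)x̄)/τ_n.
Here τ₀ = 1/41.9 = 0.023866 and τ_data = 22/91.2 = 0.241228, so τ_n = 0.265094.
Rearranging for μ₀: μ₀ = (μ_n·τ_n − τ_data·x̄)/τ₀ = (12.6650·0.265094 − 0.241228·15.6) / 0.023866 = -0.405741/0.023866 ≈ -17.0.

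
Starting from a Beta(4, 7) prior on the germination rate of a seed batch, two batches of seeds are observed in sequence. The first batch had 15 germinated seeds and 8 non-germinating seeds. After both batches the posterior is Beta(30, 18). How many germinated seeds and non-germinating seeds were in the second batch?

Because Beta–binomial updating is additive in the counts, the combined data contributed (α_post−α_prior, β_post−β_prior) successes and failures.
Total across both batches: 30−4=26 germinated seeds, 18−7=11 non-germinating seeds.
Subtract the first batch: 26−15=11 germinated seeds and 11−8=3 non-germinating seeds.

11 germinated seeds and 3 non-germinating seeds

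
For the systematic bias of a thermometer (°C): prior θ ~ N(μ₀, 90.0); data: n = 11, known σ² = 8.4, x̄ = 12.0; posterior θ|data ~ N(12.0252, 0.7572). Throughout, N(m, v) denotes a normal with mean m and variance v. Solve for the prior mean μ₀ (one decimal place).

μ₀ = 15.0

With known observation variance, the Normal–Normal posterior has precision τ_n = τ₀ + n/σ² and mean μ_n = (τ₀μ₀ + (n/σ²)x̄)/τ_n.
Here τ₀ = 1/90.0 = 0.011111 and τ_data = 11/8.4 = 1.309524, so τ_n = 1.320635.
Rearranging for μ₀: μ₀ = (μ_n·τ_n − τ_data·x̄)/τ₀ = (12.0252·1.320635 − 1.309524·12.0) / 0.011111 = 0.166612/0.011111 ≈ 15.0.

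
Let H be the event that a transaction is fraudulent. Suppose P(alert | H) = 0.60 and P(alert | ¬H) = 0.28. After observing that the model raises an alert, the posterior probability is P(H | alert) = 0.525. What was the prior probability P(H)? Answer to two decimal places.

P(H) = 0.34

Bayes' rule in odds form gives O(H|E) = O(H)·[P(E|H)/P(E|¬H)], hence O(H) = O(H|E)/LR.
Posterior odds = 0.525/(1−0.525) = 1.1053. LR = 0.60/0.28 = 2.1429.
Prior odds = 1.1053/2.1429 = 0.5158, so P(H) = 0.5158/(1+0.5158) ≈ 0.34.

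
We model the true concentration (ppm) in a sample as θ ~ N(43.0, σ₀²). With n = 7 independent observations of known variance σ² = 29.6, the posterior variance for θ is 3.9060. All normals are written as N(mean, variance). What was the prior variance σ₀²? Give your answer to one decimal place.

σ₀² = 51.2

Posterior precision equals prior precision plus data precision: 1/σ_n² = 1/σ₀² + n/σ².
So 1/σ₀² = 1/3.9060 − 7/29.6 = 0.256016 − 0.236486 = 0.019530.
Hence σ₀² = 1/0.019530 ≈ 51.2.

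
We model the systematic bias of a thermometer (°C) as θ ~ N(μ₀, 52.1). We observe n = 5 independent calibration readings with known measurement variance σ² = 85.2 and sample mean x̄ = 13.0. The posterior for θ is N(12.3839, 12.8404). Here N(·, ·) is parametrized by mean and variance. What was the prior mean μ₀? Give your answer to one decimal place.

With known observation variance, the Normal–Normal posterior has precision τ_n = τ₀ + n/σ² and mean μ_n = (τ₀μ₀ + (n/σ²)x̄)/τ_n.
Here τ₀ = 1/52.1 = 0.019194 and τ_data = 5/85.2 = 0.058685, so τ_n = 0.077879.
Rearranging for μ₀: μ₀ = (μ_n·τ_n − τ_data·x̄)/τ₀ = (12.3839·0.077879 − 0.058685·13.0) / 0.019194 = 0.201541/0.019194 ≈ 10.5.

μ₀ = 10.5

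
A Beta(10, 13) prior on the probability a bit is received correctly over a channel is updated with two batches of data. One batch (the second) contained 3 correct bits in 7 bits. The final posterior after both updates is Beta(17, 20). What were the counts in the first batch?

4 correct bits and 3 errors

Sequential conjugate updates are equivalent to a single update on the pooled data, so total successes = posterior α − prior α and total failures = posterior β − prior β.
Total across both batches: 17−10=7 correct bits, 20−13=7 errors.
Subtract the second batch: 7−3=4 correct bits and 7−4=3 errors.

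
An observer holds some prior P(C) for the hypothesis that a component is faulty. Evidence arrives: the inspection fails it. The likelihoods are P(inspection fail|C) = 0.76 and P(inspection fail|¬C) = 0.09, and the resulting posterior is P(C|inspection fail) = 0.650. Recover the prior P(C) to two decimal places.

Bayes' rule in odds form gives O(C|E) = O(C)·[P(E|C)/P(E|¬C)], hence O(C) = O(C|E)/LR.
Posterior odds = 0.650/(1−0.650) = 1.8571. LR = 0.76/0.09 = 8.4444.
Prior odds = 1.8571/8.4444 = 0.2199, so P(C) = 0.2199/(1+0.2199) ≈ 0.18.

P(C) = 0.18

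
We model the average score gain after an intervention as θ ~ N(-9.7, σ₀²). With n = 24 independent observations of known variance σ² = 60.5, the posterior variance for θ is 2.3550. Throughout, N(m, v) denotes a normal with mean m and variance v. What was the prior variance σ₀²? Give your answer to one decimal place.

For the Normal–Normal model with known σ², precisions add: τ_n = τ₀ + n/σ².
So 1/σ₀² = 1/2.3550 − 24/60.5 = 0.424628 − 0.396694 = 0.027934.
Hence σ₀² = 1/0.027934 ≈ 35.8.

σ₀² = 35.8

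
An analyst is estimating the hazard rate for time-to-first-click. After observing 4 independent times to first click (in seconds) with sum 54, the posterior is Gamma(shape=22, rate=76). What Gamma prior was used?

Gamma–exponential conjugacy: posterior shape = α + n, posterior rate = β + Σtᵢ.
So α = 22 − 4 = 18 and β = 76 − 54 = 22.

Gamma(shape=18, rate=22)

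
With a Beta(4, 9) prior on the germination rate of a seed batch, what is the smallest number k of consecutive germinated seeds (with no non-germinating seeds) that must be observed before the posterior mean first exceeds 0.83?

After k germinated seeds and 0 non-germinating seeds the posterior is Beta(4+k, 9), with mean (4+k)/(4+9+k).
Set (4+k)/(13+k) > 0.83 and solve: k > (0.83·13 − 4)/(1 − 0.83) = 39.941.
The smallest integer exceeding 39.941 is 40, and checking k=40: (44)/(53) = 0.8302 > 0.83.

k = 40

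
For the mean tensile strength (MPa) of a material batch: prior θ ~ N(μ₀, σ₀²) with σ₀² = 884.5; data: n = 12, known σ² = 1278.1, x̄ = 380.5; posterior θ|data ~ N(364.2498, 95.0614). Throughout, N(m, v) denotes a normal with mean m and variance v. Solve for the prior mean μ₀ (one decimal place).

With known observation variance, the Normal–Normal posterior has precision τ_n = τ₀ + n/σ² and mean μ_n = (τ₀μ₀ + (n/σ²)x̄)/τ_n.
Here τ₀ = 1/884.5 = 0.001131 and τ_data = 12/1278.1 = 0.009389, so τ_n = 0.010520.
Rearranging for μ₀: μ₀ = (μ_n·τ_n − τ_data·x̄)/τ₀ = (364.2498·0.010520 − 0.009389·380.5) / 0.001131 = 0.259393/0.001131 ≈ 229.3.

μ₀ = 229.3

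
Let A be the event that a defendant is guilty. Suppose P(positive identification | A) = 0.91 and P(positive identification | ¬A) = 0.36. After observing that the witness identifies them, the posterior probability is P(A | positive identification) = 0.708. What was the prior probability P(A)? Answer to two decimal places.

In odds form, posterior odds = prior odds × likelihood ratio, so prior odds = posterior odds ÷ LR.
Posterior odds = 0.708/(1−0.708) = 2.4247. LR = 0.91/0.36 = 2.5278.
Prior odds = 2.4247/2.5278 = 0.9592, so P(A) = 0.9592/(1+0.9592) ≈ 0.49.

P(A) = 0.49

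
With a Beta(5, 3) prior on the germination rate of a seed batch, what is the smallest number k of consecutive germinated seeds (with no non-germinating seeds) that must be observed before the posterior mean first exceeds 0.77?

After k germinated seeds and 0 non-germinating seeds the posterior is Beta(5+k, 3), with mean (5+k)/(5+3+k).
Set (5+k)/(8+k) > 0.77 and solve: k > (0.77·8 − 5)/(1 − 0.77) = 5.043.
The smallest integer exceeding 5.043 is 6.

k = 6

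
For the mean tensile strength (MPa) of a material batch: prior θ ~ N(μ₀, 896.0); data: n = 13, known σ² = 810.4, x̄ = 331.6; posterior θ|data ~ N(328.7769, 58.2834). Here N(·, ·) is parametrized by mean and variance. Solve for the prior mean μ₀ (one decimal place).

With known observation variance, the Normal–Normal posterior has precision τ_n = τ₀ + n/σ² and mean μ_n = (τ₀μ₀ + (n/σ²)x̄)/τ_n.
Here τ₀ = 1/896.0 = 0.001116 and τ_data = 13/810.4 = 0.016041, so τ_n = 0.017157.
Rearranging for μ₀: μ₀ = (μ_n·τ_n − τ_data·x̄)/τ₀ = (328.7769·0.017157 − 0.016041·331.6) / 0.001116 = 0.321630/0.001116 ≈ 288.2.

μ₀ = 288.2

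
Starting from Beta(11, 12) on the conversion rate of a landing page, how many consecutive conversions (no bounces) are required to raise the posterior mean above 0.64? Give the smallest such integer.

After k conversions and 0 bounces the posterior is Beta(11+k, 12), with mean (11+k)/(11+12+k).
Set (11+k)/(23+k) > 0.64 and solve: k > (0.64·23 − 11)/(1 − 0.64) = 10.333.
The smallest integer exceeding 10.333 is 11, and checking k=11: (22)/(34) = 0.6471 > 0.64.

k = 11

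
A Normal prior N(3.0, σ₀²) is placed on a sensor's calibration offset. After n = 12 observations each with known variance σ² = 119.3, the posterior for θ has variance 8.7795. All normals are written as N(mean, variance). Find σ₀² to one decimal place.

σ₀² = 75.1

Posterior precision equals prior precision plus data precision: 1/σ_n² = 1/σ₀² + n/σ².
So 1/σ₀² = 1/8.7795 − 12/119.3 = 0.113902 − 0.100587 = 0.013315.
Hence σ₀² = 1/0.013315 ≈ 75.1.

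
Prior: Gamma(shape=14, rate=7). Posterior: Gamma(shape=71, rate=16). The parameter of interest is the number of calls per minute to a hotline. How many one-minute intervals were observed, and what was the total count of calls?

A Gamma(α, β) prior (rate parametrization) on a Poisson rate with n observations summing to S gives posterior Gamma(α+S, β+n).
Matching: Σxᵢ = 71 − 14 = 57 and n = 16 − 7 = 9.

n = 9 one-minute intervals with total 57 calls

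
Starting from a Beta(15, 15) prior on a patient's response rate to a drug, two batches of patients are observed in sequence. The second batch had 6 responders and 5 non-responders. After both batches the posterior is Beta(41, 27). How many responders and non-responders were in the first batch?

20 responders and 7 non-responders

Sequential conjugate updates are equivalent to a single update on the pooled data, so total successes = posterior α − prior α and total failures = posterior β − prior β.
Total across both batches: 41−15=26 responders, 27−15=12 non-responders.
Subtract the second batch: 26−6=20 responders and 12−5=7 non-responders.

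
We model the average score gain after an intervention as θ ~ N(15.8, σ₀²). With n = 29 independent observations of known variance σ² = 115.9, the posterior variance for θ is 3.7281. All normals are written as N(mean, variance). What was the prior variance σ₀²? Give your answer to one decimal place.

σ₀² = 55.5

Posterior precision equals prior precision plus data precision: 1/σ_n² = 1/σ₀² + n/σ².
So 1/σ₀² = 1/3.7281 − 29/115.9 = 0.268233 − 0.250216 = 0.018017.
Hence σ₀² = 1/0.018017 ≈ 55.5.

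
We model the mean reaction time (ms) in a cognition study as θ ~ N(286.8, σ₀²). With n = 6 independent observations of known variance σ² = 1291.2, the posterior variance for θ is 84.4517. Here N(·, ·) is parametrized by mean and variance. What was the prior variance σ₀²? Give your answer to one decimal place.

Posterior precision equals prior precision plus data precision: 1/σ_n² = 1/σ₀² + n/σ².
So 1/σ₀² = 1/84.4517 − 6/1291.2 = 0.011841 − 0.004647 = 0.007194.
Hence σ₀² = 1/0.007194 ≈ 139.0.

σ₀² = 139.0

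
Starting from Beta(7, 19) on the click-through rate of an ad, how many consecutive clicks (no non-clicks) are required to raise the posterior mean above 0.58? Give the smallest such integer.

After k clicks and 0 non-clicks the posterior is Beta(7+k, 19), with mean (7+k)/(7+19+k).
Set (7+k)/(26+k) > 0.58 and solve: k > (0.58·26 − 7)/(1 − 0.58) = 19.238.
The smallest integer exceeding 19.238 is 20.

k = 20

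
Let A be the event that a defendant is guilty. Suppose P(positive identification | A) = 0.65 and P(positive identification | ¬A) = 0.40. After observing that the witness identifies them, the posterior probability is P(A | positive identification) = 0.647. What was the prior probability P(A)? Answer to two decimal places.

Bayes' rule in odds form gives O(A|E) = O(A)·[P(E|A)/P(E|¬A)], hence O(A) = O(A|E)/LR.
Posterior odds = 0.647/(1−0.647) = 1.8329. LR = 0.65/0.40 = 1.6250.
Prior odds = 1.8329/1.6250 = 1.1279, so P(A) = 1.1279/(1+1.1279) ≈ 0.53.

P(A) = 0.53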